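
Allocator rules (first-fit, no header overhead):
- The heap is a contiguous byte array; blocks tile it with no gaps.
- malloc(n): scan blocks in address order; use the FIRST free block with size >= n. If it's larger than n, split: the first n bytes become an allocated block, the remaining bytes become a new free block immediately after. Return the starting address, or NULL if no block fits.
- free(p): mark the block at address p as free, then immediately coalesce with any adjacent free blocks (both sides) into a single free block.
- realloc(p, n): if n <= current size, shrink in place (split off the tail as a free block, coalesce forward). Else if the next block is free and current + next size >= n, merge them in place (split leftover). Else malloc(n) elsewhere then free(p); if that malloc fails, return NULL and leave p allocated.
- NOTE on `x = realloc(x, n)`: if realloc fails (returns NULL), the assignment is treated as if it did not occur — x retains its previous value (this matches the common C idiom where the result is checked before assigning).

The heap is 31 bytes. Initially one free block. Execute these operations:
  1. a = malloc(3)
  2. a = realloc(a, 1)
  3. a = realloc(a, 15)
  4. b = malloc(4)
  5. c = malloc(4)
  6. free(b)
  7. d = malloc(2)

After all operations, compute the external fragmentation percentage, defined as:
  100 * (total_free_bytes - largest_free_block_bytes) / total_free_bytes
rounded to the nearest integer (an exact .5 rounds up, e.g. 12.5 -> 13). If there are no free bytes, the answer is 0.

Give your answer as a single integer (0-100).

Op 1: a = malloc(3) -> a = 0; heap: [0-2 ALLOC][3-30 FREE]
Op 2: a = realloc(a, 1) -> a = 0; heap: [0-0 ALLOC][1-30 FREE]
Op 3: a = realloc(a, 15) -> a = 0; heap: [0-14 ALLOC][15-30 FREE]
Op 4: b = malloc(4) -> b = 15; heap: [0-14 ALLOC][15-18 ALLOC][19-30 FREE]
Op 5: c = malloc(4) -> c = 19; heap: [0-14 ALLOC][15-18 ALLOC][19-22 ALLOC][23-30 FREE]
Op 6: free(b) -> (freed b); heap: [0-14 ALLOC][15-18 FREE][19-22 ALLOC][23-30 FREE]
Op 7: d = malloc(2) -> d = 15; heap: [0-14 ALLOC][15-16 ALLOC][17-18 FREE][19-22 ALLOC][23-30 FREE]
Free blocks: [2 8] total_free=10 largest=8 -> 100*(10-8)/10 = 200/10 = 20

Answer: 20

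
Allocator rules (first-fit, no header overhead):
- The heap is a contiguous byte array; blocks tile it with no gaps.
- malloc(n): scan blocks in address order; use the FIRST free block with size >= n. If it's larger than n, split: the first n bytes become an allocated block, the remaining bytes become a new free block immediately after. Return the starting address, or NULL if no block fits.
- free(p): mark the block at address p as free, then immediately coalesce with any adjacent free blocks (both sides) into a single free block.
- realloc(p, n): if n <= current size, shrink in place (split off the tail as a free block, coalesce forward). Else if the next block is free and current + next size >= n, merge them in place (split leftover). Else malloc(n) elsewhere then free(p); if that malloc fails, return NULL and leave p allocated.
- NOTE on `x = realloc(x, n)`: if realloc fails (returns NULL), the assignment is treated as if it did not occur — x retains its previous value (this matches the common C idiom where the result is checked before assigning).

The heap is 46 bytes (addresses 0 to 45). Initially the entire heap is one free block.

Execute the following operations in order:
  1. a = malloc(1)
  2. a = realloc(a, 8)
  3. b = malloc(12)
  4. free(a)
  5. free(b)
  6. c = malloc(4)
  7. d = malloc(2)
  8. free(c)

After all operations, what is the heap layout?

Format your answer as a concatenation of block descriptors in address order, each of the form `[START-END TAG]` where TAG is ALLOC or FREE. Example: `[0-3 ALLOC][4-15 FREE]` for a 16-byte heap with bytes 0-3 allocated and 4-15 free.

Answer: [0-3 FREE][4-5 ALLOC][6-45 FREE]

Derivation:
Op 1: a = malloc(1) -> a = 0; heap: [0-0 ALLOC][1-45 FREE]
Op 2: a = realloc(a, 8) -> a = 0; heap: [0-7 ALLOC][8-45 FREE]
Op 3: b = malloc(12) -> b = 8; heap: [0-7 ALLOC][8-19 ALLOC][20-45 FREE]
Op 4: free(a) -> (freed a); heap: [0-7 FREE][8-19 ALLOC][20-45 FREE]
Op 5: free(b) -> (freed b); heap: [0-45 FREE]
Op 6: c = malloc(4) -> c = 0; heap: [0-3 ALLOC][4-45 FREE]
Op 7: d = malloc(2) -> d = 4; heap: [0-3 ALLOC][4-5 ALLOC][6-45 FREE]
Op 8: free(c) -> (freed c); heap: [0-3 FREE][4-5 ALLOC][6-45 FREE]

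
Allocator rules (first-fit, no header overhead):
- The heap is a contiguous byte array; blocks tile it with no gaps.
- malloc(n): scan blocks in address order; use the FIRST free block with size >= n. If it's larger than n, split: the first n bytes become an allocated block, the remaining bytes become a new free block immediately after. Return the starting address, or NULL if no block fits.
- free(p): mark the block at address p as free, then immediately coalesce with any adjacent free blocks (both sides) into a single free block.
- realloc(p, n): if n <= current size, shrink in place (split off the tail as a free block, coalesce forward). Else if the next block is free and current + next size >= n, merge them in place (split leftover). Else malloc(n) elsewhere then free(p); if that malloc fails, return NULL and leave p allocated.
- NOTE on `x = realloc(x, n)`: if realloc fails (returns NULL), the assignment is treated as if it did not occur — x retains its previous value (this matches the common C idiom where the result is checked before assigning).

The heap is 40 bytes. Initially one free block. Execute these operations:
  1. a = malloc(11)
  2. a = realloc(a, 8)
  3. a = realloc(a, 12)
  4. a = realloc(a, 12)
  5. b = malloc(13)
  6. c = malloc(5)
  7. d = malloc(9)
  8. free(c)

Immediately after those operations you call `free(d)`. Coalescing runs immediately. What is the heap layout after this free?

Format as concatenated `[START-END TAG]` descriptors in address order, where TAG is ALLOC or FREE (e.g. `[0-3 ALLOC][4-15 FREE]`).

Op 1: a = malloc(11) -> a = 0; heap: [0-10 ALLOC][11-39 FREE]
Op 2: a = realloc(a, 8) -> a = 0; heap: [0-7 ALLOC][8-39 FREE]
Op 3: a = realloc(a, 12) -> a = 0; heap: [0-11 ALLOC][12-39 FREE]
Op 4: a = realloc(a, 12) -> a = 0; heap: [0-11 ALLOC][12-39 FREE]
Op 5: b = malloc(13) -> b = 12; heap: [0-11 ALLOC][12-24 ALLOC][25-39 FREE]
Op 6: c = malloc(5) -> c = 25; heap: [0-11 ALLOC][12-24 ALLOC][25-29 ALLOC][30-39 FREE]
Op 7: d = malloc(9) -> d = 30; heap: [0-11 ALLOC][12-24 ALLOC][25-29 ALLOC][30-38 ALLOC][39-39 FREE]
Op 8: free(c) -> (freed c); heap: [0-11 ALLOC][12-24 ALLOC][25-29 FREE][30-38 ALLOC][39-39 FREE]
free(d): d = 30 -> block [30-38 ALLOC]; mark free, coalesce with adjacent free neighbors -> [0-11 ALLOC][12-24 ALLOC][25-39 FREE]

Answer: [0-11 ALLOC][12-24 ALLOC][25-39 FREE]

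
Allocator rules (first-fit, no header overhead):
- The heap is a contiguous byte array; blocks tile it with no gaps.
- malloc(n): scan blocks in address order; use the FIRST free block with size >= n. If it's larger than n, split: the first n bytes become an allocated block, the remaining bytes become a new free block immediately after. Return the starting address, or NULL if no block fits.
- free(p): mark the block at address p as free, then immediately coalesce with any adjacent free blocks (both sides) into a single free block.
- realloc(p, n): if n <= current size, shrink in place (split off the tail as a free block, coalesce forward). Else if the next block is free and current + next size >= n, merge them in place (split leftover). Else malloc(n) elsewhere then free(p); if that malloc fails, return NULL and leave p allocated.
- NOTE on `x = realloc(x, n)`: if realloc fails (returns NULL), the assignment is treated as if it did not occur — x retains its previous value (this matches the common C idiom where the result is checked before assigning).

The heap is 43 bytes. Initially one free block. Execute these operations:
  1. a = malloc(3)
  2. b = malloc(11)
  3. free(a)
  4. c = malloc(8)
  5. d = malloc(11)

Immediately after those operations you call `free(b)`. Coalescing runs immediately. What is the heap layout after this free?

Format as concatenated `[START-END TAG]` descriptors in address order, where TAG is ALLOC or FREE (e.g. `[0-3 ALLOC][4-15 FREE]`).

Op 1: a = malloc(3) -> a = 0; heap: [0-2 ALLOC][3-42 FREE]
Op 2: b = malloc(11) -> b = 3; heap: [0-2 ALLOC][3-13 ALLOC][14-42 FREE]
Op 3: free(a) -> (freed a); heap: [0-2 FREE][3-13 ALLOC][14-42 FREE]
Op 4: c = malloc(8) -> c = 14; heap: [0-2 FREE][3-13 ALLOC][14-21 ALLOC][22-42 FREE]
Op 5: d = malloc(11) -> d = 22; heap: [0-2 FREE][3-13 ALLOC][14-21 ALLOC][22-32 ALLOC][33-42 FREE]
free(b): b = 3 -> block [3-13 ALLOC]; mark free, coalesce with adjacent free neighbors -> [0-13 FREE][14-21 ALLOC][22-32 ALLOC][33-42 FREE]

Answer: [0-13 FREE][14-21 ALLOC][22-32 ALLOC][33-42 FREE]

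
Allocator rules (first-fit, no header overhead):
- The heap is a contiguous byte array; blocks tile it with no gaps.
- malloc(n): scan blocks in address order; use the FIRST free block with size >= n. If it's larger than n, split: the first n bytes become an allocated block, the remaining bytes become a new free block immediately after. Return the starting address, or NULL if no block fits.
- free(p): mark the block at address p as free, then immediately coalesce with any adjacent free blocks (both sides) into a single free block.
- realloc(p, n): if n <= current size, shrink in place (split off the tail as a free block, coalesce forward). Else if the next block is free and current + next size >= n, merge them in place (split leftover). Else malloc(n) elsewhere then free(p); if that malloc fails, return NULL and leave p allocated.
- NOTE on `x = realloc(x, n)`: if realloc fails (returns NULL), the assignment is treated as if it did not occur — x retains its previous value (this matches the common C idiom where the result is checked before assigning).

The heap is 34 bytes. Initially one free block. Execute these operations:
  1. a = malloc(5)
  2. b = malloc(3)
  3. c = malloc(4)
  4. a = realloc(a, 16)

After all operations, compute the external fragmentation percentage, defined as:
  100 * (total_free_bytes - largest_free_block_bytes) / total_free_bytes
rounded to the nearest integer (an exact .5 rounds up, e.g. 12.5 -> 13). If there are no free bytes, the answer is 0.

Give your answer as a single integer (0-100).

Answer: 45

Derivation:
Op 1: a = malloc(5) -> a = 0; heap: [0-4 ALLOC][5-33 FREE]
Op 2: b = malloc(3) -> b = 5; heap: [0-4 ALLOC][5-7 ALLOC][8-33 FREE]
Op 3: c = malloc(4) -> c = 8; heap: [0-4 ALLOC][5-7 ALLOC][8-11 ALLOC][12-33 FREE]
Op 4: a = realloc(a, 16) -> a = 12; heap: [0-4 FREE][5-7 ALLOC][8-11 ALLOC][12-27 ALLOC][28-33 FREE]
Free blocks: [5 6] total_free=11 largest=6 -> 100*(11-6)/11 = 500/11 ≈ 45.455 -> rounds to 45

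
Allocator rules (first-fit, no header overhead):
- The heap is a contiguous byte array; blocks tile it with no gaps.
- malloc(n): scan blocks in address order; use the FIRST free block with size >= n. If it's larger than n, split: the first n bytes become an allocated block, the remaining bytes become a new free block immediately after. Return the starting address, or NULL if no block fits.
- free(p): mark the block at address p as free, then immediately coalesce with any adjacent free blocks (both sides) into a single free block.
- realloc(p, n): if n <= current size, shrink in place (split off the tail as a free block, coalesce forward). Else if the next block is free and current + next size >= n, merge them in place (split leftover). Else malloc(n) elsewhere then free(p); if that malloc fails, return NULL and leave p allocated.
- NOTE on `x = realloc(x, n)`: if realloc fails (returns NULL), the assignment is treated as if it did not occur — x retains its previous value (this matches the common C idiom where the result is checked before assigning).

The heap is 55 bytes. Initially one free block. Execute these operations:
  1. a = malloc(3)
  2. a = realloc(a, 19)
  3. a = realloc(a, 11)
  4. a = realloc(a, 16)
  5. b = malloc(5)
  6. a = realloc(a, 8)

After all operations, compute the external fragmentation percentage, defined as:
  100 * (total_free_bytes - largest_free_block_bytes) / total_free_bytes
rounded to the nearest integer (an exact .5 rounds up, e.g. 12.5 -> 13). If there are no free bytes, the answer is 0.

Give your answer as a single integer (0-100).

Op 1: a = malloc(3) -> a = 0; heap: [0-2 ALLOC][3-54 FREE]
Op 2: a = realloc(a, 19) -> a = 0; heap: [0-18 ALLOC][19-54 FREE]
Op 3: a = realloc(a, 11) -> a = 0; heap: [0-10 ALLOC][11-54 FREE]
Op 4: a = realloc(a, 16) -> a = 0; heap: [0-15 ALLOC][16-54 FREE]
Op 5: b = malloc(5) -> b = 16; heap: [0-15 ALLOC][16-20 ALLOC][21-54 FREE]
Op 6: a = realloc(a, 8) -> a = 0; heap: [0-7 ALLOC][8-15 FREE][16-20 ALLOC][21-54 FREE]
Free blocks: [8 34] total_free=42 largest=34 -> 100*(42-34)/42 = 800/42 ≈ 19.048 -> rounds to 19

Answer: 19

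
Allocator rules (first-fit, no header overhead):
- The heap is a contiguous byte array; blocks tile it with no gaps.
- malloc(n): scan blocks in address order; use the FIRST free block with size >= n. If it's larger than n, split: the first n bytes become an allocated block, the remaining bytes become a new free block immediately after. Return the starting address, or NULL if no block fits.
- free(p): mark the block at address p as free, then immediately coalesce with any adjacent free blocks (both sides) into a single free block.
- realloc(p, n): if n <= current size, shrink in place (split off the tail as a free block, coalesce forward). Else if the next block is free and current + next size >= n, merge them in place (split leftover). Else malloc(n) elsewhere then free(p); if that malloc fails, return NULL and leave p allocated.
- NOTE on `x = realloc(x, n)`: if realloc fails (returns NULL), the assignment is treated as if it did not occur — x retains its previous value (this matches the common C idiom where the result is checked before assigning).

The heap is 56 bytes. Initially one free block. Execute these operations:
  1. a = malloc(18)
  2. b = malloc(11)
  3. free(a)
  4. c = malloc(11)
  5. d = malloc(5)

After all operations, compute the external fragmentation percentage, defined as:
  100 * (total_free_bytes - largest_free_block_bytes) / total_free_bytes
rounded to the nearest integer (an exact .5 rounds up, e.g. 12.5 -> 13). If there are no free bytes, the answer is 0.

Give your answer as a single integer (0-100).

Answer: 7

Derivation:
Op 1: a = malloc(18) -> a = 0; heap: [0-17 ALLOC][18-55 FREE]
Op 2: b = malloc(11) -> b = 18; heap: [0-17 ALLOC][18-28 ALLOC][29-55 FREE]
Op 3: free(a) -> (freed a); heap: [0-17 FREE][18-28 ALLOC][29-55 FREE]
Op 4: c = malloc(11) -> c = 0; heap: [0-10 ALLOC][11-17 FREE][18-28 ALLOC][29-55 FREE]
Op 5: d = malloc(5) -> d = 11; heap: [0-10 ALLOC][11-15 ALLOC][16-17 FREE][18-28 ALLOC][29-55 FREE]
Free blocks: [2 27] total_free=29 largest=27 -> 100*(29-27)/29 = 200/29 ≈ 6.897 -> rounds to 7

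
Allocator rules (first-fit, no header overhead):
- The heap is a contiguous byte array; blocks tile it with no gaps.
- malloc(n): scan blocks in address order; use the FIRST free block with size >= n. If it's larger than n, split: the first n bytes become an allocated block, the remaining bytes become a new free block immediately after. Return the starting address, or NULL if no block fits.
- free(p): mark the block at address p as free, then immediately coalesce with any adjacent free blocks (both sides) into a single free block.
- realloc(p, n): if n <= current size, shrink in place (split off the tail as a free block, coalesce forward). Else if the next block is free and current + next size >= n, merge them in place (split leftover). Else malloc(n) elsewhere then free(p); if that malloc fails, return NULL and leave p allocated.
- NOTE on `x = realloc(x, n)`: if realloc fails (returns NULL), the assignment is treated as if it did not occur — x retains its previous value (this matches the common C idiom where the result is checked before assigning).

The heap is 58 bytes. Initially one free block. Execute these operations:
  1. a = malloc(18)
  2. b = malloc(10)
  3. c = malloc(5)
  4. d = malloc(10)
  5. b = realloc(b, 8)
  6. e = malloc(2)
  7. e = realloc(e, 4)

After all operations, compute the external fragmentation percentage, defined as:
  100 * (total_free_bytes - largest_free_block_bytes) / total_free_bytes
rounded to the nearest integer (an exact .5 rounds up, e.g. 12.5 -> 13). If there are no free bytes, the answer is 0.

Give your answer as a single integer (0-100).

Op 1: a = malloc(18) -> a = 0; heap: [0-17 ALLOC][18-57 FREE]
Op 2: b = malloc(10) -> b = 18; heap: [0-17 ALLOC][18-27 ALLOC][28-57 FREE]
Op 3: c = malloc(5) -> c = 28; heap: [0-17 ALLOC][18-27 ALLOC][28-32 ALLOC][33-57 FREE]
Op 4: d = malloc(10) -> d = 33; heap: [0-17 ALLOC][18-27 ALLOC][28-32 ALLOC][33-42 ALLOC][43-57 FREE]
Op 5: b = realloc(b, 8) -> b = 18; heap: [0-17 ALLOC][18-25 ALLOC][26-27 FREE][28-32 ALLOC][33-42 ALLOC][43-57 FREE]
Op 6: e = malloc(2) -> e = 26; heap: [0-17 ALLOC][18-25 ALLOC][26-27 ALLOC][28-32 ALLOC][33-42 ALLOC][43-57 FREE]
Op 7: e = realloc(e, 4) -> e = 43; heap: [0-17 ALLOC][18-25 ALLOC][26-27 FREE][28-32 ALLOC][33-42 ALLOC][43-46 ALLOC][47-57 FREE]
Free blocks: [2 11] total_free=13 largest=11 -> 100*(13-11)/13 = 200/13 ≈ 15.385 -> rounds to 15

Answer: 15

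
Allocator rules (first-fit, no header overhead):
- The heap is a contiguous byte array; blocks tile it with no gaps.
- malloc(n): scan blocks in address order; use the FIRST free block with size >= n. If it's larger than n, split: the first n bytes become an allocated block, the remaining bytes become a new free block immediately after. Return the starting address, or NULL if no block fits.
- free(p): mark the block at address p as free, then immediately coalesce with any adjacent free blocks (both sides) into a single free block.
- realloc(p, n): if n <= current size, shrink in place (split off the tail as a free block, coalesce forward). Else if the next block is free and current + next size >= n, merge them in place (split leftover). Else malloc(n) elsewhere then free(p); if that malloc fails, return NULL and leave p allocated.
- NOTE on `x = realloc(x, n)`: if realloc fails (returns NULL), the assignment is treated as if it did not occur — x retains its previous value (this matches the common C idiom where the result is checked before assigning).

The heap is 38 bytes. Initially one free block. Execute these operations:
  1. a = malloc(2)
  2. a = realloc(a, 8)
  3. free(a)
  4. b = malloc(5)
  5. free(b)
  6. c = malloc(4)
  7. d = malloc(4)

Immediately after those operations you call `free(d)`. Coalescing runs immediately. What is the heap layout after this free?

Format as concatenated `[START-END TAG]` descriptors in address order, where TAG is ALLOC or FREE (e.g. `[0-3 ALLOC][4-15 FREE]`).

Op 1: a = malloc(2) -> a = 0; heap: [0-1 ALLOC][2-37 FREE]
Op 2: a = realloc(a, 8) -> a = 0; heap: [0-7 ALLOC][8-37 FREE]
Op 3: free(a) -> (freed a); heap: [0-37 FREE]
Op 4: b = malloc(5) -> b = 0; heap: [0-4 ALLOC][5-37 FREE]
Op 5: free(b) -> (freed b); heap: [0-37 FREE]
Op 6: c = malloc(4) -> c = 0; heap: [0-3 ALLOC][4-37 FREE]
Op 7: d = malloc(4) -> d = 4; heap: [0-3 ALLOC][4-7 ALLOC][8-37 FREE]
free(d): d = 4 -> block [4-7 ALLOC]; mark free, coalesce with adjacent free neighbors -> [0-3 ALLOC][4-37 FREE]

Answer: [0-3 ALLOC][4-37 FREE]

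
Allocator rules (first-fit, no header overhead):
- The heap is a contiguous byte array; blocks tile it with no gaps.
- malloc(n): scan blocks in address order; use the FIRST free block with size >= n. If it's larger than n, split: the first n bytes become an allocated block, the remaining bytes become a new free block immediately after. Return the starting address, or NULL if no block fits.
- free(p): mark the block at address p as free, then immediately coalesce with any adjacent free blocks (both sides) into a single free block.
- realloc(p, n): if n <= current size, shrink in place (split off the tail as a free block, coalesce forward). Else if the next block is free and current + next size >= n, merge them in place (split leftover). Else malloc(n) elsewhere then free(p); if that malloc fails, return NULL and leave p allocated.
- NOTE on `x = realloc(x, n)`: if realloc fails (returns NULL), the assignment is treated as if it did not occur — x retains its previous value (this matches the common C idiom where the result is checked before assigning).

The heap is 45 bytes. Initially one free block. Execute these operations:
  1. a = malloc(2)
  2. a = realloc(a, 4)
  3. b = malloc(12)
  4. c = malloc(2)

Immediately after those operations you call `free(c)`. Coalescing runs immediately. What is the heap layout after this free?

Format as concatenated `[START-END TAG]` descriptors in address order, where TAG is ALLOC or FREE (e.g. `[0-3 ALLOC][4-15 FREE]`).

Answer: [0-3 ALLOC][4-15 ALLOC][16-44 FREE]

Derivation:
Op 1: a = malloc(2) -> a = 0; heap: [0-1 ALLOC][2-44 FREE]
Op 2: a = realloc(a, 4) -> a = 0; heap: [0-3 ALLOC][4-44 FREE]
Op 3: b = malloc(12) -> b = 4; heap: [0-3 ALLOC][4-15 ALLOC][16-44 FREE]
Op 4: c = malloc(2) -> c = 16; heap: [0-3 ALLOC][4-15 ALLOC][16-17 ALLOC][18-44 FREE]
free(c): c = 16 -> block [16-17 ALLOC]; mark free, coalesce with adjacent free neighbors -> [0-3 ALLOC][4-15 ALLOC][16-44 FREE]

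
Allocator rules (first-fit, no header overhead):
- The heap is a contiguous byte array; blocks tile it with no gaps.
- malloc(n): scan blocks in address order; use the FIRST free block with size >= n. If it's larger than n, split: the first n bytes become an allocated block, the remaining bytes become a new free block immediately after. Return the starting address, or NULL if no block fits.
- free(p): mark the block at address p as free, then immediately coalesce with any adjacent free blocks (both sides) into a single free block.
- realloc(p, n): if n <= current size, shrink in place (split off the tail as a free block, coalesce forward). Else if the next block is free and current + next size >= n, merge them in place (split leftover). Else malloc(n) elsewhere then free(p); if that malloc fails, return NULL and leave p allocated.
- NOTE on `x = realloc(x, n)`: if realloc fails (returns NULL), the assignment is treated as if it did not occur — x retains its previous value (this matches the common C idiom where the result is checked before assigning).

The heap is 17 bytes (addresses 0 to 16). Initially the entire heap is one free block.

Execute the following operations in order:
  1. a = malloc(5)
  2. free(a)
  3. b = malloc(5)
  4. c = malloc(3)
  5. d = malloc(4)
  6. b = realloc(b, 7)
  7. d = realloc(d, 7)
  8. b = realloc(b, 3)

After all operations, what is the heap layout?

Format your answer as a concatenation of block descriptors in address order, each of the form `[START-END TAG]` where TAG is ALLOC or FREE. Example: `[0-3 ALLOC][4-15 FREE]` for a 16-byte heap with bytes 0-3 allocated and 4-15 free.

Answer: [0-2 ALLOC][3-4 FREE][5-7 ALLOC][8-14 ALLOC][15-16 FREE]

Derivation:
Op 1: a = malloc(5) -> a = 0; heap: [0-4 ALLOC][5-16 FREE]
Op 2: free(a) -> (freed a); heap: [0-16 FREE]
Op 3: b = malloc(5) -> b = 0; heap: [0-4 ALLOC][5-16 FREE]
Op 4: c = malloc(3) -> c = 5; heap: [0-4 ALLOC][5-7 ALLOC][8-16 FREE]
Op 5: d = malloc(4) -> d = 8; heap: [0-4 ALLOC][5-7 ALLOC][8-11 ALLOC][12-16 FREE]
Op 6: b = realloc(b, 7) -> NULL (b unchanged); heap: [0-4 ALLOC][5-7 ALLOC][8-11 ALLOC][12-16 FREE]
Op 7: d = realloc(d, 7) -> d = 8; heap: [0-4 ALLOC][5-7 ALLOC][8-14 ALLOC][15-16 FREE]
Op 8: b = realloc(b, 3) -> b = 0; heap: [0-2 ALLOC][3-4 FREE][5-7 ALLOC][8-14 ALLOC][15-16 FREE]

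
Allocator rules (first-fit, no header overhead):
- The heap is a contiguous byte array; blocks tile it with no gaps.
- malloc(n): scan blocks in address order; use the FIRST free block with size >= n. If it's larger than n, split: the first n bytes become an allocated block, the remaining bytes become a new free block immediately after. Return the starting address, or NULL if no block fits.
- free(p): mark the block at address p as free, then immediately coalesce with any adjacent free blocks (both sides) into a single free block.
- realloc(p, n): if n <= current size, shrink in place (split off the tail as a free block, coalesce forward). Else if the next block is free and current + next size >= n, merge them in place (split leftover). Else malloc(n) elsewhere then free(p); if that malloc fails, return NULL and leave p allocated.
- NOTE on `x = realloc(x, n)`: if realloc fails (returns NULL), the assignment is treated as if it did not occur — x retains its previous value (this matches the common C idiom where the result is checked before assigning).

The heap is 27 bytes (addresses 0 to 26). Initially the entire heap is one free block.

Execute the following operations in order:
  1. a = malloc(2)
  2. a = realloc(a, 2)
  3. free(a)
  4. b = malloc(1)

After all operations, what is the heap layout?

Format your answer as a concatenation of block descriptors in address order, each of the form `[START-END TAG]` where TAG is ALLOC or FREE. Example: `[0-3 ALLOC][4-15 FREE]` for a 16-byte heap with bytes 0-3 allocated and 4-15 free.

Answer: [0-0 ALLOC][1-26 FREE]

Derivation:
Op 1: a = malloc(2) -> a = 0; heap: [0-1 ALLOC][2-26 FREE]
Op 2: a = realloc(a, 2) -> a = 0; heap: [0-1 ALLOC][2-26 FREE]
Op 3: free(a) -> (freed a); heap: [0-26 FREE]
Op 4: b = malloc(1) -> b = 0; heap: [0-0 ALLOC][1-26 FREE]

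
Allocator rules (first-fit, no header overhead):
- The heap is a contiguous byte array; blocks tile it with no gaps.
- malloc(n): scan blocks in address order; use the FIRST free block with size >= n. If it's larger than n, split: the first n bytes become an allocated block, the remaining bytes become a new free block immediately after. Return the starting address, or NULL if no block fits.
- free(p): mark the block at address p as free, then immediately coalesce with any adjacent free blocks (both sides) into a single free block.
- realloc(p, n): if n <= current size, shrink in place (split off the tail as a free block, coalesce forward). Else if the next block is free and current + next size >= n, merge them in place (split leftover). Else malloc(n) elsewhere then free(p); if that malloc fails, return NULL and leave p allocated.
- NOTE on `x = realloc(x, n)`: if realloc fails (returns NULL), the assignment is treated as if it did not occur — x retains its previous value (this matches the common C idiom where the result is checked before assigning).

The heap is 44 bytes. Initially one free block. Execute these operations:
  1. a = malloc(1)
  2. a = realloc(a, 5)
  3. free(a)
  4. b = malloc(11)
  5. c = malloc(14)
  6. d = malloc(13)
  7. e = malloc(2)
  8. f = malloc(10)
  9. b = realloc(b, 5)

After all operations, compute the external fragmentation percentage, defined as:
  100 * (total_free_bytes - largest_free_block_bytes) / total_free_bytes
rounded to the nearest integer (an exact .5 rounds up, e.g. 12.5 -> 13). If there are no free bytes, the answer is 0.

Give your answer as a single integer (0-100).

Answer: 40

Derivation:
Op 1: a = malloc(1) -> a = 0; heap: [0-0 ALLOC][1-43 FREE]
Op 2: a = realloc(a, 5) -> a = 0; heap: [0-4 ALLOC][5-43 FREE]
Op 3: free(a) -> (freed a); heap: [0-43 FREE]
Op 4: b = malloc(11) -> b = 0; heap: [0-10 ALLOC][11-43 FREE]
Op 5: c = malloc(14) -> c = 11; heap: [0-10 ALLOC][11-24 ALLOC][25-43 FREE]
Op 6: d = malloc(13) -> d = 25; heap: [0-10 ALLOC][11-24 ALLOC][25-37 ALLOC][38-43 FREE]
Op 7: e = malloc(2) -> e = 38; heap: [0-10 ALLOC][11-24 ALLOC][25-37 ALLOC][38-39 ALLOC][40-43 FREE]
Op 8: f = malloc(10) -> f = NULL; heap: [0-10 ALLOC][11-24 ALLOC][25-37 ALLOC][38-39 ALLOC][40-43 FREE]
Op 9: b = realloc(b, 5) -> b = 0; heap: [0-4 ALLOC][5-10 FREE][11-24 ALLOC][25-37 ALLOC][38-39 ALLOC][40-43 FREE]
Free blocks: [6 4] total_free=10 largest=6 -> 100*(10-6)/10 = 400/10 = 40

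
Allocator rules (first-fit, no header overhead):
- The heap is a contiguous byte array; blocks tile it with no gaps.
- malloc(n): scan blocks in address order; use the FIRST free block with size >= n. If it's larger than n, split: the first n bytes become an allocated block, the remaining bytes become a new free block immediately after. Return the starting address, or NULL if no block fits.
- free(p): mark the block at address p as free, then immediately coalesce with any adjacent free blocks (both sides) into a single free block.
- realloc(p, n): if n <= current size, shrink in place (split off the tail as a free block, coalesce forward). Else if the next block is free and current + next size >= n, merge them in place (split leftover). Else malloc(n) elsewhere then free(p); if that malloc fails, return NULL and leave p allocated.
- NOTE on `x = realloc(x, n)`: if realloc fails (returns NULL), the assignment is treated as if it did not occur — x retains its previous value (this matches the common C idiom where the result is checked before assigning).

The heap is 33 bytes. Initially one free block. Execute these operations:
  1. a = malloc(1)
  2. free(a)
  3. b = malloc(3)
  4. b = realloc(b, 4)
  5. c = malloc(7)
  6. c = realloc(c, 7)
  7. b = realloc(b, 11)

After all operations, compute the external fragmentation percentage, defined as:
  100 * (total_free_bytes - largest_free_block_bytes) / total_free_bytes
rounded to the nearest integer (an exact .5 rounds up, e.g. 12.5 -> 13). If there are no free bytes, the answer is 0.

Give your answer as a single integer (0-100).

Op 1: a = malloc(1) -> a = 0; heap: [0-0 ALLOC][1-32 FREE]
Op 2: free(a) -> (freed a); heap: [0-32 FREE]
Op 3: b = malloc(3) -> b = 0; heap: [0-2 ALLOC][3-32 FREE]
Op 4: b = realloc(b, 4) -> b = 0; heap: [0-3 ALLOC][4-32 FREE]
Op 5: c = malloc(7) -> c = 4; heap: [0-3 ALLOC][4-10 ALLOC][11-32 FREE]
Op 6: c = realloc(c, 7) -> c = 4; heap: [0-3 ALLOC][4-10 ALLOC][11-32 FREE]
Op 7: b = realloc(b, 11) -> b = 11; heap: [0-3 FREE][4-10 ALLOC][11-21 ALLOC][22-32 FREE]
Free blocks: [4 11] total_free=15 largest=11 -> 100*(15-11)/15 = 400/15 ≈ 26.667 -> rounds to 27

Answer: 27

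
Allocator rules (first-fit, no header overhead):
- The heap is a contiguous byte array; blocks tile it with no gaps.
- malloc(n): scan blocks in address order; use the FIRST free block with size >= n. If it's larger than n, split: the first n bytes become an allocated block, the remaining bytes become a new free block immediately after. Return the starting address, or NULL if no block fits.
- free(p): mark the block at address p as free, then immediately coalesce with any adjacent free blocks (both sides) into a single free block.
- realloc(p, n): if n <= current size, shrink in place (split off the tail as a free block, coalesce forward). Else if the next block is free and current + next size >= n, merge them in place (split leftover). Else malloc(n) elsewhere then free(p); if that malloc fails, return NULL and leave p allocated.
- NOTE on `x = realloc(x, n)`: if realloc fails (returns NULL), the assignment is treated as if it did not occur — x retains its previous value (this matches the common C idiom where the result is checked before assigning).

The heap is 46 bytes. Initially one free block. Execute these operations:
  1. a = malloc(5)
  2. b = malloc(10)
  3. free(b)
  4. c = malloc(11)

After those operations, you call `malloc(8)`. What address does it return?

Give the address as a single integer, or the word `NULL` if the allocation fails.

Answer: 16

Derivation:
Op 1: a = malloc(5) -> a = 0; heap: [0-4 ALLOC][5-45 FREE]
Op 2: b = malloc(10) -> b = 5; heap: [0-4 ALLOC][5-14 ALLOC][15-45 FREE]
Op 3: free(b) -> (freed b); heap: [0-4 ALLOC][5-45 FREE]
Op 4: c = malloc(11) -> c = 5; heap: [0-4 ALLOC][5-15 ALLOC][16-45 FREE]
malloc(8): first-fit scan over [0-4 ALLOC][5-15 ALLOC][16-45 FREE] -> 16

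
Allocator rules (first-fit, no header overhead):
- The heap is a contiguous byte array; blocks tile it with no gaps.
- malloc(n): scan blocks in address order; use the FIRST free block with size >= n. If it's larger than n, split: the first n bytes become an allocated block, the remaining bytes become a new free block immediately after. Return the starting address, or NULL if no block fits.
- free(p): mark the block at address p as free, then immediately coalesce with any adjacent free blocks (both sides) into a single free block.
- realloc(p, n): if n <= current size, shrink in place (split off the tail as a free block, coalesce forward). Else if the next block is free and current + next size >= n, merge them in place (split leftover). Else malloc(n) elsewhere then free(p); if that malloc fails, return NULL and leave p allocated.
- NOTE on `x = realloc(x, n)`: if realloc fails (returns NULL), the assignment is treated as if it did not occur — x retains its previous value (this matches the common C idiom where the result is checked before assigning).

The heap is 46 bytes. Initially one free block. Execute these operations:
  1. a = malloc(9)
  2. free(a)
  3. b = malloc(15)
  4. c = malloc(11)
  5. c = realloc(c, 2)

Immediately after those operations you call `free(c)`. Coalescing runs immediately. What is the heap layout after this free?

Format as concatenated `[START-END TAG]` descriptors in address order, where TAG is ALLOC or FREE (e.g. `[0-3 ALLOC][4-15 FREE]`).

Answer: [0-14 ALLOC][15-45 FREE]

Derivation:
Op 1: a = malloc(9) -> a = 0; heap: [0-8 ALLOC][9-45 FREE]
Op 2: free(a) -> (freed a); heap: [0-45 FREE]
Op 3: b = malloc(15) -> b = 0; heap: [0-14 ALLOC][15-45 FREE]
Op 4: c = malloc(11) -> c = 15; heap: [0-14 ALLOC][15-25 ALLOC][26-45 FREE]
Op 5: c = realloc(c, 2) -> c = 15; heap: [0-14 ALLOC][15-16 ALLOC][17-45 FREE]
free(c): c = 15 -> block [15-16 ALLOC]; mark free, coalesce with adjacent free neighbors -> [0-14 ALLOC][15-45 FREE]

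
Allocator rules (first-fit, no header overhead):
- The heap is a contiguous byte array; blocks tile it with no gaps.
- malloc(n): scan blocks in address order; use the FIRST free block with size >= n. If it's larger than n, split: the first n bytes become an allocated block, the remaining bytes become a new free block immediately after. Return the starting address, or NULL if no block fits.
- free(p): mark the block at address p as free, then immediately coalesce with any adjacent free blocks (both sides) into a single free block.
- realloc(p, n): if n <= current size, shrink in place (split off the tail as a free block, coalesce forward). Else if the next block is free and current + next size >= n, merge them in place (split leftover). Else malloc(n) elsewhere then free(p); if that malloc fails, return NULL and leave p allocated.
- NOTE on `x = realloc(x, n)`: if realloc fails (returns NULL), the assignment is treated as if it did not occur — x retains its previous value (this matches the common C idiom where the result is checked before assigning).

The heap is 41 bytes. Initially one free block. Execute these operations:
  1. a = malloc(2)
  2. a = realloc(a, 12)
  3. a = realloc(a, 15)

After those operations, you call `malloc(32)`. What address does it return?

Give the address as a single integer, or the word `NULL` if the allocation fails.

Answer: NULL

Derivation:
Op 1: a = malloc(2) -> a = 0; heap: [0-1 ALLOC][2-40 FREE]
Op 2: a = realloc(a, 12) -> a = 0; heap: [0-11 ALLOC][12-40 FREE]
Op 3: a = realloc(a, 15) -> a = 0; heap: [0-14 ALLOC][15-40 FREE]
malloc(32): first-fit scan over [0-14 ALLOC][15-40 FREE] -> NULL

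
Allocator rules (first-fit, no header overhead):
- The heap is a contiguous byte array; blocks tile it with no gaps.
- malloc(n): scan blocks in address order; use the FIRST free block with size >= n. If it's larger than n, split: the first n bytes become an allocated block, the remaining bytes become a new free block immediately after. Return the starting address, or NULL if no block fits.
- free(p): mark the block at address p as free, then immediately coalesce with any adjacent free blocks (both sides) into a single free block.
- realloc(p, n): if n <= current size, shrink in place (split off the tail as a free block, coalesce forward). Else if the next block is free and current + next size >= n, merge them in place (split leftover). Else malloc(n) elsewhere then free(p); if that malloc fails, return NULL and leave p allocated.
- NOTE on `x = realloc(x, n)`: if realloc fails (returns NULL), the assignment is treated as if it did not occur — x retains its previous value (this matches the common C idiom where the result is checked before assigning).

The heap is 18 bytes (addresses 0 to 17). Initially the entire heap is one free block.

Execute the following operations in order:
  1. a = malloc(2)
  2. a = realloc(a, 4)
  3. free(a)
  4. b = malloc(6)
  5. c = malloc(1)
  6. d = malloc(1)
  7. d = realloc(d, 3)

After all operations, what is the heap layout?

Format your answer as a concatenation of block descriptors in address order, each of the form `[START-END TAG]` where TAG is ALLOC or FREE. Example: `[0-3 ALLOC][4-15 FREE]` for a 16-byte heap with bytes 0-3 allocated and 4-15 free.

Op 1: a = malloc(2) -> a = 0; heap: [0-1 ALLOC][2-17 FREE]
Op 2: a = realloc(a, 4) -> a = 0; heap: [0-3 ALLOC][4-17 FREE]
Op 3: free(a) -> (freed a); heap: [0-17 FREE]
Op 4: b = malloc(6) -> b = 0; heap: [0-5 ALLOC][6-17 FREE]
Op 5: c = malloc(1) -> c = 6; heap: [0-5 ALLOC][6-6 ALLOC][7-17 FREE]
Op 6: d = malloc(1) -> d = 7; heap: [0-5 ALLOC][6-6 ALLOC][7-7 ALLOC][8-17 FREE]
Op 7: d = realloc(d, 3) -> d = 7; heap: [0-5 ALLOC][6-6 ALLOC][7-9 ALLOC][10-17 FREE]

Answer: [0-5 ALLOC][6-6 ALLOC][7-9 ALLOC][10-17 FREE]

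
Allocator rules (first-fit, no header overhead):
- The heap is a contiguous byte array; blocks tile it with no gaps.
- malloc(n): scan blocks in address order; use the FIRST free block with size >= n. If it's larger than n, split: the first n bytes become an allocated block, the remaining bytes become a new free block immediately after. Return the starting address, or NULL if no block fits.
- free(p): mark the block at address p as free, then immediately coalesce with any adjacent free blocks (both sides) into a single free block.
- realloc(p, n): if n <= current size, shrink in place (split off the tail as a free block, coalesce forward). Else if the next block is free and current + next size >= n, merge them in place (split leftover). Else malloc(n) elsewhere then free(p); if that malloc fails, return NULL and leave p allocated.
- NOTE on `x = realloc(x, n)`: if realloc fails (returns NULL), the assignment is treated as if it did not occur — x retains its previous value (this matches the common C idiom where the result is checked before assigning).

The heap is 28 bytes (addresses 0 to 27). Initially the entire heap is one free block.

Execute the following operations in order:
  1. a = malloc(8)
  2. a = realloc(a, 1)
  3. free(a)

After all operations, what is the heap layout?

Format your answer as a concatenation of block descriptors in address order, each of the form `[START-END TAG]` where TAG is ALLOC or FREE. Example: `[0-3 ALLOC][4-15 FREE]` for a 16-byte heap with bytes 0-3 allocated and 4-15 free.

Answer: [0-27 FREE]

Derivation:
Op 1: a = malloc(8) -> a = 0; heap: [0-7 ALLOC][8-27 FREE]
Op 2: a = realloc(a, 1) -> a = 0; heap: [0-0 ALLOC][1-27 FREE]
Op 3: free(a) -> (freed a); heap: [0-27 FREE]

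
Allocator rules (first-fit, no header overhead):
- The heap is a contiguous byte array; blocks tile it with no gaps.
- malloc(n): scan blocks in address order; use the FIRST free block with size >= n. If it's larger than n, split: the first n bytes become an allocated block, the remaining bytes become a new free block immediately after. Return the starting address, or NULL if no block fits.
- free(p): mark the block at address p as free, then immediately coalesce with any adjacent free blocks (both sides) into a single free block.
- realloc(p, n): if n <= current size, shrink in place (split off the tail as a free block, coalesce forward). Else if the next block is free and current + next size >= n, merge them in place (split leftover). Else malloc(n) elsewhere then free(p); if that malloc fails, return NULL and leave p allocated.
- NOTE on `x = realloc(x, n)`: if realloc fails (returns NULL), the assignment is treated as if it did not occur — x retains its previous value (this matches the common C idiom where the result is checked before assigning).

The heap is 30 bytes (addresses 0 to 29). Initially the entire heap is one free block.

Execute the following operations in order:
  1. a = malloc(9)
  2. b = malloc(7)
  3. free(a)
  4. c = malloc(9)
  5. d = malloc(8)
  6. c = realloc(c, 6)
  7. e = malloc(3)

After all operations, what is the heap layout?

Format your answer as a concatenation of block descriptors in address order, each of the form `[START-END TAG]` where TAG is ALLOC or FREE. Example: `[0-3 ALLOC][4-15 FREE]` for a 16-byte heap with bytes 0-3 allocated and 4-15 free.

Answer: [0-5 ALLOC][6-8 ALLOC][9-15 ALLOC][16-23 ALLOC][24-29 FREE]

Derivation:
Op 1: a = malloc(9) -> a = 0; heap: [0-8 ALLOC][9-29 FREE]
Op 2: b = malloc(7) -> b = 9; heap: [0-8 ALLOC][9-15 ALLOC][16-29 FREE]
Op 3: free(a) -> (freed a); heap: [0-8 FREE][9-15 ALLOC][16-29 FREE]
Op 4: c = malloc(9) -> c = 0; heap: [0-8 ALLOC][9-15 ALLOC][16-29 FREE]
Op 5: d = malloc(8) -> d = 16; heap: [0-8 ALLOC][9-15 ALLOC][16-23 ALLOC][24-29 FREE]
Op 6: c = realloc(c, 6) -> c = 0; heap: [0-5 ALLOC][6-8 FREE][9-15 ALLOC][16-23 ALLOC][24-29 FREE]
Op 7: e = malloc(3) -> e = 6; heap: [0-5 ALLOC][6-8 ALLOC][9-15 ALLOC][16-23 ALLOC][24-29 FREE]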